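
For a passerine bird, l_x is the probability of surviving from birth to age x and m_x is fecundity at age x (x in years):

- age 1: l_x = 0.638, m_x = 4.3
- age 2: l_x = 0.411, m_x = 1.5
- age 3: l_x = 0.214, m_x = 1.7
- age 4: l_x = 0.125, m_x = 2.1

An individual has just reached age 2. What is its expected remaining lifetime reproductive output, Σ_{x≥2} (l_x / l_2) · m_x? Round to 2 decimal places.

l_2 = 0.411. Conditional survival from age 2 to x is l_x / l_2.
  x=2: (0.411/0.411) × 1.5 = 1.5000
  x=3: (0.214/0.411) × 1.7 = 0.8852
  x=4: (0.125/0.411) × 2.1 = 0.6387
Sum = 1.5000 + 0.8852 + 0.6387 = 3.0238

3.02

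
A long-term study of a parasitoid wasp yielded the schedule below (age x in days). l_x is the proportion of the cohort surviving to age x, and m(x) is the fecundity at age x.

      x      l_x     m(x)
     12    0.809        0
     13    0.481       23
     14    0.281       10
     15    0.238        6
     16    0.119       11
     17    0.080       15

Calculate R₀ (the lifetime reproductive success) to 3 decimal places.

R₀ = Σ l_x m(x):
  age 12: 0.809 × 0 = 0.0000
  age 13: 0.481 × 23 = 11.0630
  age 14: 0.281 × 10 = 2.8100
  age 15: 0.238 × 6 = 1.4280
  age 16: 0.119 × 11 = 1.3090
  age 17: 0.080 × 15 = 1.2000
R₀ = 0.0000 + 11.0630 + 2.8100 + 1.4280 + 1.3090 + 1.2000 = 17.8100

17.810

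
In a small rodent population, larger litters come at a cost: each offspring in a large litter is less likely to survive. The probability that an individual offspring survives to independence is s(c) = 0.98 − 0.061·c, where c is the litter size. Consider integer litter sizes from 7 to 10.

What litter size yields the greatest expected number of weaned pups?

8

Expected weaned pups = c × s(c):
  c=7: 7 × 0.553 = 3.871
  c=8: 8 × 0.492 = 3.936
  c=9: 9 × 0.431 = 3.879
  c=10: 10 × 0.370 = 3.700
Maximum at c = 8 (3.936 weaned pups).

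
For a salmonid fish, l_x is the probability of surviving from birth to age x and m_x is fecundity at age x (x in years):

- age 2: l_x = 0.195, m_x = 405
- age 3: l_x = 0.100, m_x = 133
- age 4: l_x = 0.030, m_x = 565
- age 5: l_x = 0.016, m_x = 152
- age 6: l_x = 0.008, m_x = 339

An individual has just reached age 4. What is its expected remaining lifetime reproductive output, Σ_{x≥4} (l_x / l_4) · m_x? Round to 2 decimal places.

736.47

l_4 = 0.030. Conditional survival from age 4 to x is l_x / l_4.
  x=4: (0.030/0.030) × 565 = 565.0000
  x=5: (0.016/0.030) × 152 = 81.0667
  x=6: (0.008/0.030) × 339 = 90.4000
Sum = 565.0000 + 81.0667 + 90.4000 = 736.4667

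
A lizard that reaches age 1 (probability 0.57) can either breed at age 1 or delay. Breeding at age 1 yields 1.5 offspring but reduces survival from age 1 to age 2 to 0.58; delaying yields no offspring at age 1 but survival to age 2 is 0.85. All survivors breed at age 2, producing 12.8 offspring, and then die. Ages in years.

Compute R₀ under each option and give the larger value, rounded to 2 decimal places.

breed at age 1: R₀ = 0.57 × (1.5 + 0.58 × 12.8) = 0.57 × 8.9240 = 5.0867
delay to age 2: R₀ = 0.57 × (0.85 × 12.8) = 0.57 × 10.8800 = 6.2016
Higher: delay to age 2 (6.2016).

6.20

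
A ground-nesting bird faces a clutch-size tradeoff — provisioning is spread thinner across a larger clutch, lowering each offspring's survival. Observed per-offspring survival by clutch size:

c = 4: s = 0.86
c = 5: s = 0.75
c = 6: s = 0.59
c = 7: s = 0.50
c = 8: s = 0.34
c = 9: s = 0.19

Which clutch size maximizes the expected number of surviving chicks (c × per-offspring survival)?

5

Expected surviving chicks = c × s(c):
  c=4: 4 × 0.86 = 3.440
  c=5: 5 × 0.75 = 3.750
  c=6: 6 × 0.59 = 3.540
  c=7: 7 × 0.50 = 3.500
  c=8: 8 × 0.34 = 2.720
  c=9: 9 × 0.19 = 1.710
Maximum at c = 5 (3.750 surviving chicks).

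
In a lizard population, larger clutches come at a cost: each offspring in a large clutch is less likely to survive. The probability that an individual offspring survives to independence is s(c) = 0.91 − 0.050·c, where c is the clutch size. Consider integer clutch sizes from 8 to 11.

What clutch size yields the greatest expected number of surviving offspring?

9

Expected surviving offspring = c × s(c):
  c=8: 8 × 0.510 = 4.080
  c=9: 9 × 0.460 = 4.140
  c=10: 10 × 0.410 = 4.100
  c=11: 11 × 0.360 = 3.960
Maximum at c = 9 (4.140 surviving offspring).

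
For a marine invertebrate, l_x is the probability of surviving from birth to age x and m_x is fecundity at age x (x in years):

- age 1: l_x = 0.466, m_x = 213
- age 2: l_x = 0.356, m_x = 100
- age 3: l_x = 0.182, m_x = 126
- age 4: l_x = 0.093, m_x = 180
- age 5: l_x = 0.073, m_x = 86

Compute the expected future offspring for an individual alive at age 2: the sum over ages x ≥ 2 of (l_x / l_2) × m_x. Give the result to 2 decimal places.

229.07

l_2 = 0.356. Conditional survival from age 2 to x is l_x / l_2.
  x=2: (0.356/0.356) × 100 = 100.0000
  x=3: (0.182/0.356) × 126 = 64.4157
  x=4: (0.093/0.356) × 180 = 47.0225
  x=5: (0.073/0.356) × 86 = 17.6348
Sum = 100.0000 + 64.4157 + 47.0225 + 17.6348 = 229.0730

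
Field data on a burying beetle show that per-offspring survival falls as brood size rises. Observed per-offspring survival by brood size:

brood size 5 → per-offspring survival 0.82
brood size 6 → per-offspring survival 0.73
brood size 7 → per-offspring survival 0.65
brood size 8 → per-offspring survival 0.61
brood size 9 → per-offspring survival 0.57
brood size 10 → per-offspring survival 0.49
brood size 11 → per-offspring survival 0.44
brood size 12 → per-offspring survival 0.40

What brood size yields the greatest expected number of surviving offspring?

Expected surviving offspring = c × s(c):
  c=5: 5 × 0.82 = 4.100
  c=6: 6 × 0.73 = 4.380
  c=7: 7 × 0.65 = 4.550
  c=8: 8 × 0.61 = 4.880
  c=9: 9 × 0.57 = 5.130
  c=10: 10 × 0.49 = 4.900
  c=11: 11 × 0.44 = 4.840
  c=12: 12 × 0.40 = 4.800
Maximum at c = 9 (5.130 surviving offspring).

9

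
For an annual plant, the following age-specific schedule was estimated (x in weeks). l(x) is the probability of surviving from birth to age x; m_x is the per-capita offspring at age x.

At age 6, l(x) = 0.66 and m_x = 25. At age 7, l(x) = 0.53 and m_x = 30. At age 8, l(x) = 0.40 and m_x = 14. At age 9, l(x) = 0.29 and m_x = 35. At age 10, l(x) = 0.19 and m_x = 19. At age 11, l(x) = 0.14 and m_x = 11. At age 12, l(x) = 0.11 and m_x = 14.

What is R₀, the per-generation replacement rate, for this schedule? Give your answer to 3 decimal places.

54.840

R₀ = Σ l(x) m_x:
  age 6: 0.66 × 25 = 16.5000
  age 7: 0.53 × 30 = 15.9000
  age 8: 0.40 × 14 = 5.6000
  age 9: 0.29 × 35 = 10.1500
  age 10: 0.19 × 19 = 3.6100
  age 11: 0.14 × 11 = 1.5400
  age 12: 0.11 × 14 = 1.5400
R₀ = 16.5000 + 15.9000 + 5.6000 + 10.1500 + 3.6100 + 1.5400 + 1.5400 = 54.8400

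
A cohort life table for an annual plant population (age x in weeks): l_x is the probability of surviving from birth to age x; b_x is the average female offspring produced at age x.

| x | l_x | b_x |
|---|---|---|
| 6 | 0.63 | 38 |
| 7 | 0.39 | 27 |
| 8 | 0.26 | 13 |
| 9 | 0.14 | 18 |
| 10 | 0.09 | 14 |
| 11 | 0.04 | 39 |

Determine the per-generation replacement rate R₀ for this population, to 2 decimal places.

43.19

R₀ = Σ l_x b_x:
  age 6: 0.63 × 38 = 23.9400
  age 7: 0.39 × 27 = 10.5300
  age 8: 0.26 × 13 = 3.3800
  age 9: 0.14 × 18 = 2.5200
  age 10: 0.09 × 14 = 1.2600
  age 11: 0.04 × 39 = 1.5600
R₀ = 23.9400 + 10.5300 + 3.3800 + 2.5200 + 1.2600 + 1.5600 = 43.1900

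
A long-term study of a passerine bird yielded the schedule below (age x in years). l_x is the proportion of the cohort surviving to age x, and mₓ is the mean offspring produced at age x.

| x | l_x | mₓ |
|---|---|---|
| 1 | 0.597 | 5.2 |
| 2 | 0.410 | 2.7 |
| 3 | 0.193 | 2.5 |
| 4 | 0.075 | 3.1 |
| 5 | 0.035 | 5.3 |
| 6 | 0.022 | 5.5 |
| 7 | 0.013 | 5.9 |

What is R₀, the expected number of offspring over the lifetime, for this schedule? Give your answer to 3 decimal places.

R₀ = Σ l_x mₓ:
  age 1: 0.597 × 5.2 = 3.1044
  age 2: 0.410 × 2.7 = 1.1070
  age 3: 0.193 × 2.5 = 0.4825
  age 4: 0.075 × 3.1 = 0.2325
  age 5: 0.035 × 5.3 = 0.1855
  age 6: 0.022 × 5.5 = 0.1210
  age 7: 0.013 × 5.9 = 0.0767
R₀ = 3.1044 + 1.1070 + 0.4825 + 0.2325 + 0.1855 + 0.1210 + 0.0767 = 5.3096

5.310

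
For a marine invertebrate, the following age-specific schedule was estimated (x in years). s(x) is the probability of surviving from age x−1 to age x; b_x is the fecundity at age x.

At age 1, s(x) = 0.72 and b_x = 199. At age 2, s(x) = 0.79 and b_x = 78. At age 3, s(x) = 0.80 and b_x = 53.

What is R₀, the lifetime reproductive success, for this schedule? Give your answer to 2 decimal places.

Survivorship from birth: l_x = s_1·s_2·…·s_x.
  l_1 = 0.72000
  l_2 = 0.56880
  l_3 = 0.45504
R₀ = Σ l_x b_x:
  age 1: 0.72000 × 199 = 143.2800
  age 2: 0.56880 × 78 = 44.3664
  age 3: 0.45504 × 53 = 24.1171
R₀ = 143.2800 + 44.3664 + 24.1171 = 211.7635

211.76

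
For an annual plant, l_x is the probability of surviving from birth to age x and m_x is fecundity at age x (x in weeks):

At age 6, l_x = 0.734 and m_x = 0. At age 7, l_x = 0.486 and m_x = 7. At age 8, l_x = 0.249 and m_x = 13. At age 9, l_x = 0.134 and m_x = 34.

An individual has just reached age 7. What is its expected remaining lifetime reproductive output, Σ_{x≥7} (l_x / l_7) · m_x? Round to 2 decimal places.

l_7 = 0.486. Conditional survival from age 7 to x is l_x / l_7.
  x=7: (0.486/0.486) × 7 = 7.0000
  x=8: (0.249/0.486) × 13 = 6.6605
  x=9: (0.134/0.486) × 34 = 9.3745
Sum = 7.0000 + 6.6605 + 9.3745 = 23.0350

23.03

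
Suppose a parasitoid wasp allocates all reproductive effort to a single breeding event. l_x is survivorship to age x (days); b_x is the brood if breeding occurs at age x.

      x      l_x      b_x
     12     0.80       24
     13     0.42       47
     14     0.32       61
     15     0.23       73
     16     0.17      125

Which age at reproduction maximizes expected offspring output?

16

Expected offspring if breeding at age x = l_x × b_x:
  age 12: 0.80 × 24 = 19.200
  age 13: 0.42 × 47 = 19.740
  age 14: 0.32 × 61 = 19.520
  age 15: 0.23 × 73 = 16.790
  age 16: 0.17 × 125 = 21.250
Maximum at age 16 (21.250).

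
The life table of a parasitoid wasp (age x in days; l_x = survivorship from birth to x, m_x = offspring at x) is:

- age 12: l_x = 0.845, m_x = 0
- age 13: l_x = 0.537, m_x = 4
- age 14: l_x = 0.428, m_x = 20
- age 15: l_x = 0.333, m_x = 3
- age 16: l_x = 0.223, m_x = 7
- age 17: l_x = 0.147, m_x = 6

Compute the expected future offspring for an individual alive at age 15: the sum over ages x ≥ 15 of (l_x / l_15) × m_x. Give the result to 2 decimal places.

10.34

l_15 = 0.333. Conditional survival from age 15 to x is l_x / l_15.
  x=15: (0.333/0.333) × 3 = 3.0000
  x=16: (0.223/0.333) × 7 = 4.6877
  x=17: (0.147/0.333) × 6 = 2.6486
Sum = 3.0000 + 4.6877 + 2.6486 = 10.3363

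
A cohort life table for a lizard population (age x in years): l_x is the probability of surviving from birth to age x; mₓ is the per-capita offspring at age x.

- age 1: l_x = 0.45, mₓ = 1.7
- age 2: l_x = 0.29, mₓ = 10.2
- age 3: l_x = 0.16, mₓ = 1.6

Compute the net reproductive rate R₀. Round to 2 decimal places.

3.98

R₀ = Σ l_x mₓ:
  age 1: 0.45 × 1.7 = 0.7650
  age 2: 0.29 × 10.2 = 2.9580
  age 3: 0.16 × 1.6 = 0.2560
R₀ = 0.7650 + 2.9580 + 0.2560 = 3.9790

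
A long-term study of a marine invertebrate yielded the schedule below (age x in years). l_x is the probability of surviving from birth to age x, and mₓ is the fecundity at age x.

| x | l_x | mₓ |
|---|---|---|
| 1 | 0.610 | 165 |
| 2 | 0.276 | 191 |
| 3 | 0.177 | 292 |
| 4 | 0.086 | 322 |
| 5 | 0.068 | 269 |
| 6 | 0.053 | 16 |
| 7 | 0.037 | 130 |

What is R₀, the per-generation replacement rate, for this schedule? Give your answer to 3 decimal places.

R₀ = Σ l_x mₓ:
  age 1: 0.610 × 165 = 100.6500
  age 2: 0.276 × 191 = 52.7160
  age 3: 0.177 × 292 = 51.6840
  age 4: 0.086 × 322 = 27.6920
  age 5: 0.068 × 269 = 18.2920
  age 6: 0.053 × 16 = 0.8480
  age 7: 0.037 × 130 = 4.8100
R₀ = 100.6500 + 52.7160 + 51.6840 + 27.6920 + 18.2920 + 0.8480 + 4.8100 = 256.6920

256.692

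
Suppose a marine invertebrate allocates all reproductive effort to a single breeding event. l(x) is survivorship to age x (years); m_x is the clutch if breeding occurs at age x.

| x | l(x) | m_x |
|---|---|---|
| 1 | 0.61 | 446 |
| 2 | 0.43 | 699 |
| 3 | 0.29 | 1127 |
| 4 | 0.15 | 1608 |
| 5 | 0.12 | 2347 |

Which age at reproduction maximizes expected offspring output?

Expected offspring if breeding at age x = l(x) × m_x:
  age 1: 0.61 × 446 = 272.060
  age 2: 0.43 × 699 = 300.570
  age 3: 0.29 × 1127 = 326.830
  age 4: 0.15 × 1608 = 241.200
  age 5: 0.12 × 2347 = 281.640
Maximum at age 3 (326.830).

3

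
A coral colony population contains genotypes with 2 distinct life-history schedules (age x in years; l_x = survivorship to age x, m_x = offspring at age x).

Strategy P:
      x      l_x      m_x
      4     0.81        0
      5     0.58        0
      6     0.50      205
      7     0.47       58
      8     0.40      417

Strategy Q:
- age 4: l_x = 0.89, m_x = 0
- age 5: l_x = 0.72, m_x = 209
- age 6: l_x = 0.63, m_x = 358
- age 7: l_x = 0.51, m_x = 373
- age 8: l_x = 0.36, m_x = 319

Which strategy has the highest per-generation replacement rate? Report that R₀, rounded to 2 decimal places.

Strategy P: R₀ = 0.81×0 + 0.58×0 + 0.50×205 + 0.47×58 + 0.40×417 = 296.5600
Strategy Q: R₀ = 0.89×0 + 0.72×209 + 0.63×358 + 0.51×373 + 0.36×319 = 681.0900
Highest R₀: strategy Q with 681.0900.

681.09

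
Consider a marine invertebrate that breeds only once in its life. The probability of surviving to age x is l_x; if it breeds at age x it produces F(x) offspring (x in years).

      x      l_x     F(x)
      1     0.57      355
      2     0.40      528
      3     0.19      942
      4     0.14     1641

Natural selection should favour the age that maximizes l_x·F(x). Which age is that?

4

Expected offspring if breeding at age x = l_x × F(x):
  age 1: 0.57 × 355 = 202.350
  age 2: 0.40 × 528 = 211.200
  age 3: 0.19 × 942 = 178.980
  age 4: 0.14 × 1641 = 229.740
Maximum at age 4 (229.740).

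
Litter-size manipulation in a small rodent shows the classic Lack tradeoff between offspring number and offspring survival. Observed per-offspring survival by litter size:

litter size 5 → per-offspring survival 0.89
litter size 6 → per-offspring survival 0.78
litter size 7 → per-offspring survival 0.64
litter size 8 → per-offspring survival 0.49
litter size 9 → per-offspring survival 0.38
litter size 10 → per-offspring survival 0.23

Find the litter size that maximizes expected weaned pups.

Expected weaned pups = c × s(c):
  c=5: 5 × 0.89 = 4.450
  c=6: 6 × 0.78 = 4.680
  c=7: 7 × 0.64 = 4.480
  c=8: 8 × 0.49 = 3.920
  c=9: 9 × 0.38 = 3.420
  c=10: 10 × 0.23 = 2.300
Maximum at c = 6 (4.680 weaned pups).

6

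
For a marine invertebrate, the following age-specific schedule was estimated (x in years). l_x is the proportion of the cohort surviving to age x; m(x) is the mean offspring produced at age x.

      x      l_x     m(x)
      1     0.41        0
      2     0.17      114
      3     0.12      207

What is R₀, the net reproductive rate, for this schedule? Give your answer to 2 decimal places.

44.22

R₀ = Σ l_x m(x):
  age 1: 0.41 × 0 = 0.0000
  age 2: 0.17 × 114 = 19.3800
  age 3: 0.12 × 207 = 24.8400
R₀ = 0.0000 + 19.3800 + 24.8400 = 44.2200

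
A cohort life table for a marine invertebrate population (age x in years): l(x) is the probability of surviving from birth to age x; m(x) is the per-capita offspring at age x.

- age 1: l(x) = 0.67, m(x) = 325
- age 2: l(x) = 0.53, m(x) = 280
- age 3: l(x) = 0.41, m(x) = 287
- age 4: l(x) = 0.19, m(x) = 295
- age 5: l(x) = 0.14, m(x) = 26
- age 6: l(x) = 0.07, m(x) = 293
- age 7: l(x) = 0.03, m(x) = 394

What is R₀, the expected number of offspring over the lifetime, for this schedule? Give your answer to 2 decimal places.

575.84

R₀ = Σ l(x) m(x):
  age 1: 0.67 × 325 = 217.7500
  age 2: 0.53 × 280 = 148.4000
  age 3: 0.41 × 287 = 117.6700
  age 4: 0.19 × 295 = 56.0500
  age 5: 0.14 × 26 = 3.6400
  age 6: 0.07 × 293 = 20.5100
  age 7: 0.03 × 394 = 11.8200
R₀ = 217.7500 + 148.4000 + 117.6700 + 56.0500 + 3.6400 + 20.5100 + 11.8200 = 575.8400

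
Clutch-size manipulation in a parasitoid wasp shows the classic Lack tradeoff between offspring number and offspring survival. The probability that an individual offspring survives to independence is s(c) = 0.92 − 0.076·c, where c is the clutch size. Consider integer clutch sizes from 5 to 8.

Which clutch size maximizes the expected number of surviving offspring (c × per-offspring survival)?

6

Expected surviving offspring = c × s(c):
  c=5: 5 × 0.540 = 2.700
  c=6: 6 × 0.464 = 2.784
  c=7: 7 × 0.388 = 2.716
  c=8: 8 × 0.312 = 2.496
Maximum at c = 6 (2.784 surviving offspring).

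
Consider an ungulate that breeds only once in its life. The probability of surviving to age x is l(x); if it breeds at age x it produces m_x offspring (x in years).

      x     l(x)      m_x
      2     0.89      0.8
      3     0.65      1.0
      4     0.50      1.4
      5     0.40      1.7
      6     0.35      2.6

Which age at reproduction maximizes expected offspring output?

6

Expected offspring if breeding at age x = l(x) × m_x:
  age 2: 0.89 × 0.8 = 0.712
  age 3: 0.65 × 1.0 = 0.650
  age 4: 0.50 × 1.4 = 0.700
  age 5: 0.40 × 1.7 = 0.680
  age 6: 0.35 × 2.6 = 0.910
Maximum at age 6 (0.910).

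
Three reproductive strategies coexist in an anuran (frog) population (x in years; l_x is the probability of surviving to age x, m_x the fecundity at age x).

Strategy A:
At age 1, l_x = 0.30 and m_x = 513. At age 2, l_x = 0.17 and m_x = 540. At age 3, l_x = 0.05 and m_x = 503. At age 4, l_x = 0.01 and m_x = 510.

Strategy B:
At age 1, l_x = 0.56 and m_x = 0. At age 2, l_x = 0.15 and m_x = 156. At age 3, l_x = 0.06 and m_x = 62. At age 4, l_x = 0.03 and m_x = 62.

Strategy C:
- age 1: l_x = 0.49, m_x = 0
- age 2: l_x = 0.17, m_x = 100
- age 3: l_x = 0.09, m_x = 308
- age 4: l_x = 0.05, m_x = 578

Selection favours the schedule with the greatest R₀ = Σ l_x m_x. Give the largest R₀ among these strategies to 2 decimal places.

Strategy A: R₀ = 0.30×513 + 0.17×540 + 0.05×503 + 0.01×510 = 275.9500
Strategy B: R₀ = 0.56×0 + 0.15×156 + 0.06×62 + 0.03×62 = 28.9800
Strategy C: R₀ = 0.49×0 + 0.17×100 + 0.09×308 + 0.05×578 = 73.6200
Highest R₀: strategy A with 275.9500.

275.95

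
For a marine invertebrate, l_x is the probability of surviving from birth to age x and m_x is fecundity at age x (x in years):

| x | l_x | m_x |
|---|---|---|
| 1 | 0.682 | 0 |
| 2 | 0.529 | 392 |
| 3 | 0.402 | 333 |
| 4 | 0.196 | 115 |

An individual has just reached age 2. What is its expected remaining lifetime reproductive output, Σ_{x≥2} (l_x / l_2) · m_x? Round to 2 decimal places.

687.66

l_2 = 0.529. Conditional survival from age 2 to x is l_x / l_2.
  x=2: (0.529/0.529) × 392 = 392.0000
  x=3: (0.402/0.529) × 333 = 253.0548
  x=4: (0.196/0.529) × 115 = 42.6087
Sum = 392.0000 + 253.0548 + 42.6087 = 687.6635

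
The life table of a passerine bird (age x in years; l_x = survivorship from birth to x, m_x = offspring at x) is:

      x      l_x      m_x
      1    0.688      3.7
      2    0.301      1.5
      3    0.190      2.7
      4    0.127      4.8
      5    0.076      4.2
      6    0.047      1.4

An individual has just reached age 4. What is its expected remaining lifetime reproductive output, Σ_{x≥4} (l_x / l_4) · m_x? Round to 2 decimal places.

l_4 = 0.127. Conditional survival from age 4 to x is l_x / l_4.
  x=4: (0.127/0.127) × 4.8 = 4.8000
  x=5: (0.076/0.127) × 4.2 = 2.5134
  x=6: (0.047/0.127) × 1.4 = 0.5181
Sum = 4.8000 + 2.5134 + 0.5181 = 7.8315

7.83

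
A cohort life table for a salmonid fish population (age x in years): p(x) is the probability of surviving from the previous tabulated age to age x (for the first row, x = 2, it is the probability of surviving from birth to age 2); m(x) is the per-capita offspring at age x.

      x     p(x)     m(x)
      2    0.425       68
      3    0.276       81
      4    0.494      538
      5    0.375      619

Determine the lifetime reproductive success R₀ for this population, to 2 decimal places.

83.03

Survivorship from birth: l_x = p_2·p_3·…·p_x.
  l_2 = 0.42500
  l_3 = 0.11730
  l_4 = 0.05795
  l_5 = 0.02173
R₀ = Σ l_x m(x):
  age 2: 0.42500 × 68 = 28.9000
  age 3: 0.11730 × 81 = 9.5013
  age 4: 0.05795 × 538 = 31.1771
  age 5: 0.02173 × 619 = 13.4509
R₀ = 28.9000 + 9.5013 + 31.1771 + 13.4509 = 83.0293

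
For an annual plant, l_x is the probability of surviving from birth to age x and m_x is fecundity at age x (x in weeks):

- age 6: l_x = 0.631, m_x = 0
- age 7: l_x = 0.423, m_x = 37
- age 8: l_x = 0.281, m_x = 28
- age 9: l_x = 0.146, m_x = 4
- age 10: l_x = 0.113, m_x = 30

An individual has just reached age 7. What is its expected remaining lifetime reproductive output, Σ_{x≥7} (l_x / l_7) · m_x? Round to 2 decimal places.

l_7 = 0.423. Conditional survival from age 7 to x is l_x / l_7.
  x=7: (0.423/0.423) × 37 = 37.0000
  x=8: (0.281/0.423) × 28 = 18.6005
  x=9: (0.146/0.423) × 4 = 1.3806
  x=10: (0.113/0.423) × 30 = 8.0142
Sum = 37.0000 + 18.6005 + 1.3806 + 8.0142 = 64.9953

65.00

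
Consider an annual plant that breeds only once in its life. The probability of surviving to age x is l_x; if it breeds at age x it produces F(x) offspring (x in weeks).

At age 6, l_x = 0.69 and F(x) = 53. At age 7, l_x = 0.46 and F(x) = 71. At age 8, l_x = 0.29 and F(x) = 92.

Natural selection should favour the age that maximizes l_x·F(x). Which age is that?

6

Expected offspring if breeding at age x = l_x × F(x):
  age 6: 0.69 × 53 = 36.570
  age 7: 0.46 × 71 = 32.660
  age 8: 0.29 × 92 = 26.680
Maximum at age 6 (36.570).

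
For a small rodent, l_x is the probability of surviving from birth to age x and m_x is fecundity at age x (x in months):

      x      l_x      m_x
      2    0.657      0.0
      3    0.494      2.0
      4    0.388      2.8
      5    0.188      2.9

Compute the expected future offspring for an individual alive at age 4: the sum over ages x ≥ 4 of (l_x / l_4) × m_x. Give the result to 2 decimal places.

4.21

l_4 = 0.388. Conditional survival from age 4 to x is l_x / l_4.
  x=4: (0.388/0.388) × 2.8 = 2.8000
  x=5: (0.188/0.388) × 2.9 = 1.4052
Sum = 2.8000 + 1.4052 = 4.2052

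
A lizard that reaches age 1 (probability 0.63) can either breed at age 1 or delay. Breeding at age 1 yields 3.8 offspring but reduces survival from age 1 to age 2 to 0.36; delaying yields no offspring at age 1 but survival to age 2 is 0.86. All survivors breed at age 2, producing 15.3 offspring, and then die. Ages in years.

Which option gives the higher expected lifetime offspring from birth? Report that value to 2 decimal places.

breed at age 1: R₀ = 0.63 × (3.8 + 0.36 × 15.3) = 0.63 × 9.3080 = 5.8640
delay to age 2: R₀ = 0.63 × (0.86 × 15.3) = 0.63 × 13.1580 = 8.2895
Higher: delay to age 2 (8.2895).

8.29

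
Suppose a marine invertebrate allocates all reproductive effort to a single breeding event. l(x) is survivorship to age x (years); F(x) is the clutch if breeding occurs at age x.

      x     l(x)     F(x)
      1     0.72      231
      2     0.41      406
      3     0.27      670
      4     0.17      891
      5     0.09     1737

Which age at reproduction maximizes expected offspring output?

3

Expected offspring if breeding at age x = l(x) × F(x):
  age 1: 0.72 × 231 = 166.320
  age 2: 0.41 × 406 = 166.460
  age 3: 0.27 × 670 = 180.900
  age 4: 0.17 × 891 = 151.470
  age 5: 0.09 × 1737 = 156.330
Maximum at age 3 (180.900).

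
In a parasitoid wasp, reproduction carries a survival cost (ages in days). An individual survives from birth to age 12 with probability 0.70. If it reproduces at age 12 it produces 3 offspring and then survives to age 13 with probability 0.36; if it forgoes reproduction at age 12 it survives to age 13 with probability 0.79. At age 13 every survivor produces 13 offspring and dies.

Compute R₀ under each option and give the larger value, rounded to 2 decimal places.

breed at age 12: R₀ = 0.70 × (3 + 0.36 × 13) = 0.70 × 7.6800 = 5.3760
delay to age 13: R₀ = 0.70 × (0.79 × 13) = 0.70 × 10.2700 = 7.1890
Higher: delay to age 13 (7.1890).

7.19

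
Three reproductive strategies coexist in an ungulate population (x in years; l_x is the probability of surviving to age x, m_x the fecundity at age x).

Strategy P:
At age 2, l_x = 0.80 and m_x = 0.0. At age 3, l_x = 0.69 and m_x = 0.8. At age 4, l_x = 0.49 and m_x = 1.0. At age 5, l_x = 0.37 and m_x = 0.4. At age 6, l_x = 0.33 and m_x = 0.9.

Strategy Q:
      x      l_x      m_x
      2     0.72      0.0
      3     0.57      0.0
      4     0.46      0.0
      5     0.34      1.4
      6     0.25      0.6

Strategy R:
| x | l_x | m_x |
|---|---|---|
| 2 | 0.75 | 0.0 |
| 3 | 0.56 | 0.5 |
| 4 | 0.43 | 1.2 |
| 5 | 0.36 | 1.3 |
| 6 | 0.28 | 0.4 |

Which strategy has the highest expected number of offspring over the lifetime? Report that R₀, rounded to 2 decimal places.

1.49

Strategy P: R₀ = 0.80×0.0 + 0.69×0.8 + 0.49×1.0 + 0.37×0.4 + 0.33×0.9 = 1.4870
Strategy Q: R₀ = 0.72×0.0 + 0.57×0.0 + 0.46×0.0 + 0.34×1.4 + 0.25×0.6 = 0.6260
Strategy R: R₀ = 0.75×0.0 + 0.56×0.5 + 0.43×1.2 + 0.36×1.3 + 0.28×0.4 = 1.3760
Highest R₀: strategy P with 1.4870.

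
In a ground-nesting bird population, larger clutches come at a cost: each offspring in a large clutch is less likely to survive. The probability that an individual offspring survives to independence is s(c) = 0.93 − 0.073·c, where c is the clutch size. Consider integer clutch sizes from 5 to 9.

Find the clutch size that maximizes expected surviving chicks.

Expected surviving chicks = c × s(c):
  c=5: 5 × 0.565 = 2.825
  c=6: 6 × 0.492 = 2.952
  c=7: 7 × 0.419 = 2.933
  c=8: 8 × 0.346 = 2.768
  c=9: 9 × 0.273 = 2.457
Maximum at c = 6 (2.952 surviving chicks).

6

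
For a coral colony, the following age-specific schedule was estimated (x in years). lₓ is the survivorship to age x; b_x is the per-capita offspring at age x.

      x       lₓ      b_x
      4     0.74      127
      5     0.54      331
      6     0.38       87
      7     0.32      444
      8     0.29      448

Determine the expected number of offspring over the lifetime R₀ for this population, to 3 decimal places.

577.780

R₀ = Σ lₓ b_x:
  age 4: 0.74 × 127 = 93.9800
  age 5: 0.54 × 331 = 178.7400
  age 6: 0.38 × 87 = 33.0600
  age 7: 0.32 × 444 = 142.0800
  age 8: 0.29 × 448 = 129.9200
R₀ = 93.9800 + 178.7400 + 33.0600 + 142.0800 + 129.9200 = 577.7800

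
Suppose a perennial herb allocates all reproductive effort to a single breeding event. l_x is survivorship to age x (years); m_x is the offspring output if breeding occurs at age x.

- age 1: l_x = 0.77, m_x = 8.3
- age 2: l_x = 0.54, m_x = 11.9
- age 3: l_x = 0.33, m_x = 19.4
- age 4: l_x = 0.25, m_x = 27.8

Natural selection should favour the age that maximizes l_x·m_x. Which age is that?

4

Expected offspring if breeding at age x = l_x × m_x:
  age 1: 0.77 × 8.3 = 6.391
  age 2: 0.54 × 11.9 = 6.426
  age 3: 0.33 × 19.4 = 6.402
  age 4: 0.25 × 27.8 = 6.950
Maximum at age 4 (6.950).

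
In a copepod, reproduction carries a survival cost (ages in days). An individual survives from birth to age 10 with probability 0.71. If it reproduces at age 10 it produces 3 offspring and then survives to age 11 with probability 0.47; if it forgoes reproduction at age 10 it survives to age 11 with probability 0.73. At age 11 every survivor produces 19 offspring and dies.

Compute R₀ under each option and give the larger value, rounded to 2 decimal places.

breed at age 10: R₀ = 0.71 × (3 + 0.47 × 19) = 0.71 × 11.9300 = 8.4703
delay to age 11: R₀ = 0.71 × (0.73 × 19) = 0.71 × 13.8700 = 9.8477
Higher: delay to age 11 (9.8477).

9.85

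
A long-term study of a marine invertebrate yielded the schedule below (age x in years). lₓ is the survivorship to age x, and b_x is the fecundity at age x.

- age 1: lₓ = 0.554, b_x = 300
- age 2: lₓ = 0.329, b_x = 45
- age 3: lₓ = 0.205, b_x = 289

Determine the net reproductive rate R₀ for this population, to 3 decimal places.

240.250

R₀ = Σ lₓ b_x:
  age 1: 0.554 × 300 = 166.2000
  age 2: 0.329 × 45 = 14.8050
  age 3: 0.205 × 289 = 59.2450
R₀ = 166.2000 + 14.8050 + 59.2450 = 240.2500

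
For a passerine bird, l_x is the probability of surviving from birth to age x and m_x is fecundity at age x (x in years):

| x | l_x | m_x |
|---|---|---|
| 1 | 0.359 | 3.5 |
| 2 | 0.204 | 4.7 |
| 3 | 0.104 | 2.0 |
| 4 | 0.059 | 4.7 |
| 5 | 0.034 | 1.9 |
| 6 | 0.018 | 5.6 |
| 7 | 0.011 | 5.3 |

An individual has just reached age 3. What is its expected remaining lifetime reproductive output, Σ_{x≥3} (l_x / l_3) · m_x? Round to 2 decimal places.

6.82

l_3 = 0.104. Conditional survival from age 3 to x is l_x / l_3.
  x=3: (0.104/0.104) × 2.0 = 2.0000
  x=4: (0.059/0.104) × 4.7 = 2.6663
  x=5: (0.034/0.104) × 1.9 = 0.6212
  x=6: (0.018/0.104) × 5.6 = 0.9692
  x=7: (0.011/0.104) × 5.3 = 0.5606
Sum = 2.0000 + 2.6663 + 0.6212 + 0.9692 + 0.5606 = 6.8173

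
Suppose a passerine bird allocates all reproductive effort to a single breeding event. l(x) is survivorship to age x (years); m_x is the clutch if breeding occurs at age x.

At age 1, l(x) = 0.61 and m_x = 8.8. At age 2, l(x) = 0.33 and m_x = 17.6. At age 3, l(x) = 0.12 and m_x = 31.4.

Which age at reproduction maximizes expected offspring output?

2

Expected offspring if breeding at age x = l(x) × m_x:
  age 1: 0.61 × 8.8 = 5.368
  age 2: 0.33 × 17.6 = 5.808
  age 3: 0.12 × 31.4 = 3.768
Maximum at age 2 (5.808).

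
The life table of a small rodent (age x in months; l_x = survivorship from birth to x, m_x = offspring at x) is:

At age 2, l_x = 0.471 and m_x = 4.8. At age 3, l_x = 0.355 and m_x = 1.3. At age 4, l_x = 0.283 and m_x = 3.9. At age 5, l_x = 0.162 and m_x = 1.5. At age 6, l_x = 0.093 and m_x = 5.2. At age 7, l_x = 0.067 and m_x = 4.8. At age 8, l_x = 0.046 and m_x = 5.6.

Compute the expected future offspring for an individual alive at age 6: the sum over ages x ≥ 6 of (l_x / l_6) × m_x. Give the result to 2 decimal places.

11.43

l_6 = 0.093. Conditional survival from age 6 to x is l_x / l_6.
  x=6: (0.093/0.093) × 5.2 = 5.2000
  x=7: (0.067/0.093) × 4.8 = 3.4581
  x=8: (0.046/0.093) × 5.6 = 2.7699
Sum = 5.2000 + 3.4581 + 2.7699 = 11.4280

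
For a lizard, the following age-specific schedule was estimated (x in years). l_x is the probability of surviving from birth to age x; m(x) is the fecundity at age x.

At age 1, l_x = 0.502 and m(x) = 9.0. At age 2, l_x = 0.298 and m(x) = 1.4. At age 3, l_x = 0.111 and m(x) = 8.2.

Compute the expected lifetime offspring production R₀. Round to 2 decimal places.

R₀ = Σ l_x m(x):
  age 1: 0.502 × 9.0 = 4.5180
  age 2: 0.298 × 1.4 = 0.4172
  age 3: 0.111 × 8.2 = 0.9102
R₀ = 4.5180 + 0.4172 + 0.9102 = 5.8454

5.85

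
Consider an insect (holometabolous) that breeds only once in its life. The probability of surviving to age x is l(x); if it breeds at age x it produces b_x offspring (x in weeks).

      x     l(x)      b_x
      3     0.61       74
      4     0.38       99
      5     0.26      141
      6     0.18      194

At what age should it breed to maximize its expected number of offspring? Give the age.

Expected offspring if breeding at age x = l(x) × b_x:
  age 3: 0.61 × 74 = 45.140
  age 4: 0.38 × 99 = 37.620
  age 5: 0.26 × 141 = 36.660
  age 6: 0.18 × 194 = 34.920
Maximum at age 3 (45.140).

3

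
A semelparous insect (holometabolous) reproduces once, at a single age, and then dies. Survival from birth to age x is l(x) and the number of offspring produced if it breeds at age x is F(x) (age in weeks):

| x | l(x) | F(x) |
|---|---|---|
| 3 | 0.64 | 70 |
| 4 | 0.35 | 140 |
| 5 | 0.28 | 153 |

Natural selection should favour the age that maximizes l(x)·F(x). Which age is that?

4

Expected offspring if breeding at age x = l(x) × F(x):
  age 3: 0.64 × 70 = 44.800
  age 4: 0.35 × 140 = 49.000
  age 5: 0.28 × 153 = 42.840
Maximum at age 4 (49.000).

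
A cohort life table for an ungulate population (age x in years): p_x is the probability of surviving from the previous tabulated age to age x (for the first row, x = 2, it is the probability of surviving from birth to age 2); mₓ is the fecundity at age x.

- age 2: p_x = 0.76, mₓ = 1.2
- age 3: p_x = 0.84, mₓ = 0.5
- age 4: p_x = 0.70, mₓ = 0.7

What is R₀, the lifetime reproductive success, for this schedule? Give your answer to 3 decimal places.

1.544

Survivorship from birth: l_x = p_2·p_3·…·p_x.
  l_2 = 0.76000
  l_3 = 0.63840
  l_4 = 0.44688
R₀ = Σ l_x mₓ:
  age 2: 0.76000 × 1.2 = 0.9120
  age 3: 0.63840 × 0.5 = 0.3192
  age 4: 0.44688 × 0.7 = 0.3128
R₀ = 0.9120 + 0.3192 + 0.3128 = 1.5440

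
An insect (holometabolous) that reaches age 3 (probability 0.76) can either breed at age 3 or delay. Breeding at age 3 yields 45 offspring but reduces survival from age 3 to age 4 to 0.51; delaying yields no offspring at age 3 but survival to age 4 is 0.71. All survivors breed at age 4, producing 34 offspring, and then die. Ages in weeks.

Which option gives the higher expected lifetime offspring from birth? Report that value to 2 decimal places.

47.38

breed at age 3: R₀ = 0.76 × (45 + 0.51 × 34) = 0.76 × 62.3400 = 47.3784
delay to age 4: R₀ = 0.76 × (0.71 × 34) = 0.76 × 24.1400 = 18.3464
Higher: breed at age 3 (47.3784).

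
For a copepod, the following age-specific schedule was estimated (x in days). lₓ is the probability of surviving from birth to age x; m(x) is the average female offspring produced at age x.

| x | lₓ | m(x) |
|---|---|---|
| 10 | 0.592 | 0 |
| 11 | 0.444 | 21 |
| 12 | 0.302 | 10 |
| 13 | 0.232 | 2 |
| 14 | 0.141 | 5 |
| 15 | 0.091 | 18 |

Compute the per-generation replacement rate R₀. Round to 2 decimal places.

R₀ = Σ lₓ m(x):
  age 10: 0.592 × 0 = 0.0000
  age 11: 0.444 × 21 = 9.3240
  age 12: 0.302 × 10 = 3.0200
  age 13: 0.232 × 2 = 0.4640
  age 14: 0.141 × 5 = 0.7050
  age 15: 0.091 × 18 = 1.6380
R₀ = 0.0000 + 9.3240 + 3.0200 + 0.4640 + 0.7050 + 1.6380 = 15.1510

15.15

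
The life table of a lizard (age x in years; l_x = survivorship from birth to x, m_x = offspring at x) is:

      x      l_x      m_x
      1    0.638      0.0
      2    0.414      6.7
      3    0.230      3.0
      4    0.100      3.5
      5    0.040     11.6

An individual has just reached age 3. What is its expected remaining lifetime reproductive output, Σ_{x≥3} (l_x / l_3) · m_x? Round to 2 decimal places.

l_3 = 0.230. Conditional survival from age 3 to x is l_x / l_3.
  x=3: (0.230/0.230) × 3.0 = 3.0000
  x=4: (0.100/0.230) × 3.5 = 1.5217
  x=5: (0.040/0.230) × 11.6 = 2.0174
Sum = 3.0000 + 1.5217 + 2.0174 = 6.5391

6.54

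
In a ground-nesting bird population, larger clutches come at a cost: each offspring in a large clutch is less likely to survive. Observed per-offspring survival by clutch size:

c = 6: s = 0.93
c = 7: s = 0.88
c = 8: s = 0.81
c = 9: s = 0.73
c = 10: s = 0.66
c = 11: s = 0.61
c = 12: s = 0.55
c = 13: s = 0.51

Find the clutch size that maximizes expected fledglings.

Expected fledglings = c × s(c):
  c=6: 6 × 0.93 = 5.580
  c=7: 7 × 0.88 = 6.160
  c=8: 8 × 0.81 = 6.480
  c=9: 9 × 0.73 = 6.570
  c=10: 10 × 0.66 = 6.600
  c=11: 11 × 0.61 = 6.710
  c=12: 12 × 0.55 = 6.600
  c=13: 13 × 0.51 = 6.630
Maximum at c = 11 (6.710 fledglings).

11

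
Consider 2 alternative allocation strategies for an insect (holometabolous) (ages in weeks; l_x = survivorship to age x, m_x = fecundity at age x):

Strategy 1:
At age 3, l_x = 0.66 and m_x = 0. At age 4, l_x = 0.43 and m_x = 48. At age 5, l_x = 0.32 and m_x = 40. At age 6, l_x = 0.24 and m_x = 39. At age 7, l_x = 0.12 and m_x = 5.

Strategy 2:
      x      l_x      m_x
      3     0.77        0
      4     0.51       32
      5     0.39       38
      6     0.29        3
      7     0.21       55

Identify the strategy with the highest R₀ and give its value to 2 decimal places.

Strategy 1: R₀ = 0.66×0 + 0.43×48 + 0.32×40 + 0.24×39 + 0.12×5 = 43.4000
Strategy 2: R₀ = 0.77×0 + 0.51×32 + 0.39×38 + 0.29×3 + 0.21×55 = 43.5600
Highest R₀: strategy 2 with 43.5600.

43.56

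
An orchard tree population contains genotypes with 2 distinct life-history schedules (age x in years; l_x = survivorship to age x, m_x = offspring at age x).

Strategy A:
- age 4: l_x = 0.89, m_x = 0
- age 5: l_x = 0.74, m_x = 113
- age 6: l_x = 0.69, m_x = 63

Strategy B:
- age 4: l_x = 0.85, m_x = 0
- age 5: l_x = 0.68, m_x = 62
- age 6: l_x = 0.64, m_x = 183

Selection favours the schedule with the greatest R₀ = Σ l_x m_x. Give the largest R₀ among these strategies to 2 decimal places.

Strategy A: R₀ = 0.89×0 + 0.74×113 + 0.69×63 = 127.0900
Strategy B: R₀ = 0.85×0 + 0.68×62 + 0.64×183 = 159.2800
Highest R₀: strategy B with 159.2800.

159.28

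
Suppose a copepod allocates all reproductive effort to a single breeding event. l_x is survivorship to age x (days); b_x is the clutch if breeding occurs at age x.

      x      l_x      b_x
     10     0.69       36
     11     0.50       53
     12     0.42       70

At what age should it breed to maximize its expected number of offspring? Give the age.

Expected offspring if breeding at age x = l_x × b_x:
  age 10: 0.69 × 36 = 24.840
  age 11: 0.50 × 53 = 26.500
  age 12: 0.42 × 70 = 29.400
Maximum at age 12 (29.400).

12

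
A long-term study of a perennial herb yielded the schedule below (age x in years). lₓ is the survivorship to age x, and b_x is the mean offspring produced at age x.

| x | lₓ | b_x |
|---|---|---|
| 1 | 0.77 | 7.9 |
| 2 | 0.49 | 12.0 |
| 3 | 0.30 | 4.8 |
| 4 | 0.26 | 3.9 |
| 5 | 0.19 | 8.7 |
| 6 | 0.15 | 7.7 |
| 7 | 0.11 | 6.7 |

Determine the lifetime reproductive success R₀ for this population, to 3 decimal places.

R₀ = Σ lₓ b_x:
  age 1: 0.77 × 7.9 = 6.0830
  age 2: 0.49 × 12.0 = 5.8800
  age 3: 0.30 × 4.8 = 1.4400
  age 4: 0.26 × 3.9 = 1.0140
  age 5: 0.19 × 8.7 = 1.6530
  age 6: 0.15 × 7.7 = 1.1550
  age 7: 0.11 × 6.7 = 0.7370
R₀ = 6.0830 + 5.8800 + 1.4400 + 1.0140 + 1.6530 + 1.1550 + 0.7370 = 17.9620

17.962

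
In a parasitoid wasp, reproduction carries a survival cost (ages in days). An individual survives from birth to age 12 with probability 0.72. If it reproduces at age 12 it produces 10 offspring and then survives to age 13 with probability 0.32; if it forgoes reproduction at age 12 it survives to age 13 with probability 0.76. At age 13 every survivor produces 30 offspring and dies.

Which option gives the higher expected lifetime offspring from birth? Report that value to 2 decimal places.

16.42

breed at age 12: R₀ = 0.72 × (10 + 0.32 × 30) = 0.72 × 19.6000 = 14.1120
delay to age 13: R₀ = 0.72 × (0.76 × 30) = 0.72 × 22.8000 = 16.4160
Higher: delay to age 13 (16.4160).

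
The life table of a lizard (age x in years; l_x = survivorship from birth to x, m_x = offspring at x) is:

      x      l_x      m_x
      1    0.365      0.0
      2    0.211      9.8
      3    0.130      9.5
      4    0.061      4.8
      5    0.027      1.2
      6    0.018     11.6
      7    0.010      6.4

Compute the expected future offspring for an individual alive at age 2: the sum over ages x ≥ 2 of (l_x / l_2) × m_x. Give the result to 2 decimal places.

l_2 = 0.211. Conditional survival from age 2 to x is l_x / l_2.
  x=2: (0.211/0.211) × 9.8 = 9.8000
  x=3: (0.130/0.211) × 9.5 = 5.8531
  x=4: (0.061/0.211) × 4.8 = 1.3877
  x=5: (0.027/0.211) × 1.2 = 0.1536
  x=6: (0.018/0.211) × 11.6 = 0.9896
  x=7: (0.010/0.211) × 6.4 = 0.3033
Sum = 9.8000 + 5.8531 + 1.3877 + 0.1536 + 0.9896 + 0.3033 = 18.4872

18.49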